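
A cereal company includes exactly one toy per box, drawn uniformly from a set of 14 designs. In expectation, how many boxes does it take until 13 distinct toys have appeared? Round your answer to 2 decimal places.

With k distinct toys already seen, the next new one arrives after an expected 14/(14-k) boxes.
Sum over k = 0,...,12: E = 14/14 + 14/13 + 14/12 + ... + 14/3 + 14/2 = 31.522.

31.52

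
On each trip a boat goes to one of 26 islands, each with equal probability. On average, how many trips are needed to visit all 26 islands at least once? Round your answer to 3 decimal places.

After k distinct islands have appeared, the next trip gives a new one with probability (26-k)/26, so the expected wait for the (k+1)-th is 26/(26-k).
E[T] = 26/26 + 26/25 + 26/24 + ... + 26/2 + 26/1 = 26·H_{26}.
H_{26} = 3.8544, so E[T] = 100.2149.

100.215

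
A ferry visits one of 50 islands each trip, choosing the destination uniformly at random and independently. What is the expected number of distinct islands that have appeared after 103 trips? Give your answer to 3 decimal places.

For each island, P(seen in 103 trips) = 1 - (49/50)^103 = 0.8752.
By linearity of expectation, E[distinct seen] = 50·(1 - (49/50)^103) = 43.7590.

43.759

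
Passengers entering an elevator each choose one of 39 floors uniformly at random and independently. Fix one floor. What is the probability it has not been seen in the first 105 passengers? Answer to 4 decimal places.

On each passenger the fixed floor fails to appear with probability 38/39.
P(still missing after 105) = (38/39)^105 = 0.06539.

0.0654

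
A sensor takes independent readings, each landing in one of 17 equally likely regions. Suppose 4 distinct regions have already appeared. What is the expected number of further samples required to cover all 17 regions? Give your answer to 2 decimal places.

The wait to go from k to k+1 distinct regions is geometric with mean 17/(17-k).
Sum over k = 4,...,16: E = 17/13 + 17/12 + 17/11 + ... + 17/2 + 17/1 = 54.062.

54.06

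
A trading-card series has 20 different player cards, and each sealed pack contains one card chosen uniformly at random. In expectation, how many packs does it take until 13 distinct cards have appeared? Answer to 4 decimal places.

20.0977

With k distinct cards already seen, the next new one arrives after an expected 20/(20-k) packs.
Sum over k = 0,...,12: E = 20/20 + 20/19 + 20/18 + ... + 20/9 + 20/8 = 20.09765.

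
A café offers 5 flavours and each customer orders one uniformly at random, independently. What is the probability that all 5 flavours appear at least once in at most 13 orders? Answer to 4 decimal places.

By inclusion–exclusion over which flavours are missing,
P(all seen) = Σ_{j=0}^{5} (-1)^j C(5,j)((5-j)/5)^13
= 1.00000 - 0.27488 + 0.01306 - 0.00007 + 0.00000 - 0.00000
= 0.73812.

0.7381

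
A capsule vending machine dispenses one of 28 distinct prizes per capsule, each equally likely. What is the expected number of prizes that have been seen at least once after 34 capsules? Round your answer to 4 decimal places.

19.8688

For each prize, P(seen in 34 capsules) = 1 - (27/28)^34 = 0.70960.
By linearity of expectation, E[distinct seen] = 28·(1 - (27/28)^34) = 19.86883.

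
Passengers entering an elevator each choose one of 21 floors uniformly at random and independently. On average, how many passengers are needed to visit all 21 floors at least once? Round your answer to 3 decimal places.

76.553

After k distinct floors have appeared, the next passenger gives a new one with probability (21-k)/21, so the expected wait for the (k+1)-th is 21/(21-k).
E[T] = 21/21 + 21/20 + 21/19 + ... + 21/2 + 21/1 = 21·H_{21}.
H_{21} = 3.6454, so E[T] = 76.5525.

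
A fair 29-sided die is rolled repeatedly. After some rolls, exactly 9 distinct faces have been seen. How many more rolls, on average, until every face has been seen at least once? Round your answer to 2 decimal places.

From k distinct to k+1 distinct takes on average 29/(29-k) rolls.
Sum over k = 9,...,28: E = 29/20 + 29/19 + 29/18 + ... + 29/2 + 29/1 = 104.334.

104.33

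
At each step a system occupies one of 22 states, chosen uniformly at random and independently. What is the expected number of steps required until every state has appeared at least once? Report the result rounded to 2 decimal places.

After k distinct states have appeared, the next step gives a new one with probability (22-k)/22, so the expected wait for the (k+1)-th is 22/(22-k).
E[T] = 22/22 + 22/21 + 22/20 + ... + 22/2 + 22/1 = 22·H_{22}.
H_{22} = 3.691, so E[T] = 81.198.

81.20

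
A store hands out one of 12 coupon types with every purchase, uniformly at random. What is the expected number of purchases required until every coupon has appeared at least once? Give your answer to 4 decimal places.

37.2385

Split into phases: going from k distinct to k+1 distinct takes on average 12/(12-k) purchases.
E[T] = 12/12 + 12/11 + 12/10 + ... + 12/2 + 12/1 = 12·H_{12}.
H_{12} = 3.10321, so E[T] = 37.23853.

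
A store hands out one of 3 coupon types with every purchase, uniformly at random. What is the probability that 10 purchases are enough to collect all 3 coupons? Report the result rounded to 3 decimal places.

Let A_i be the event that coupon i is missing after 10 purchases. By inclusion–exclusion on the A_i,
P(all seen) = Σ_{j=0}^{3} (-1)^j C(3,j)((3-j)/3)^10
= 1.0000 - 0.0520 + 0.0001 - 0.0000
= 0.9480.

0.948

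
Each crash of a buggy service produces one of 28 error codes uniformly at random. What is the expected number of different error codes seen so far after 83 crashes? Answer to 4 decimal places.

26.6315

For each error code, P(seen in 83 crashes) = 1 - (27/28)^83 = 0.95113.
By linearity of expectation, E[distinct seen] = 28·(1 - (27/28)^83) = 26.63153.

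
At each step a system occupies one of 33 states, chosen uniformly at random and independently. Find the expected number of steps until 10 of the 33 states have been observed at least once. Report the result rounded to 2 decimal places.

With k distinct states already seen, the next new one arrives after an expected 33/(33-k) steps.
Sum over k = 0,...,9: E = 33/33 + 33/32 + 33/31 + ... + 33/25 + 33/24 = 11.699.

11.70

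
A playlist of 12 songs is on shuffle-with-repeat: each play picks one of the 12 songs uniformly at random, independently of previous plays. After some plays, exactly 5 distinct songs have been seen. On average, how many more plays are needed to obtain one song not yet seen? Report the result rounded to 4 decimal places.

Each play yields a new song with probability (12-5)/12 = 7/12, so the wait is geometric with mean 12/7.
E = 12/7 = 1.71429.

1.7143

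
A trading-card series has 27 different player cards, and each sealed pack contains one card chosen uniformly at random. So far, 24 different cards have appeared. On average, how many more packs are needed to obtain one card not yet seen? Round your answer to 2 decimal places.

9.00

Each pack yields a new card with probability (27-24)/27 = 3/27, so the wait is geometric with mean 27/3.
E = 27/3 = 9.000.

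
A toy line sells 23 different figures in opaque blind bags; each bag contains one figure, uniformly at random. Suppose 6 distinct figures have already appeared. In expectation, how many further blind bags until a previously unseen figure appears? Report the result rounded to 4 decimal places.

The number of blind bags until the next new figure is geometric with success probability 17/23, so its mean is 23/17.
E = 23/17 = 1.35294.

1.3529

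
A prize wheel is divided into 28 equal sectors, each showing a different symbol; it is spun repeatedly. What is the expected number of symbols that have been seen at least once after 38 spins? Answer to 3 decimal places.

For each symbol, P(seen in 38 spins) = 1 - (27/28)^38 = 0.7489.
By linearity of expectation, E[distinct seen] = 28·(1 - (27/28)^38) = 20.9697.

20.970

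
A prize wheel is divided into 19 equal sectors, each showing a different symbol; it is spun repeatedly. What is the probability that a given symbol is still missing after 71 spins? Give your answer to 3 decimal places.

0.022

Each spin misses the fixed symbol with probability (19-1)/19 = 18/19, independently.
P(still missing after 71) = (18/19)^71 = 0.0215.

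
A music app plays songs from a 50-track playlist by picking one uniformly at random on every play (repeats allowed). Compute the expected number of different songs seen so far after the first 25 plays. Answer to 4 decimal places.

For each song, P(seen in 25 plays) = 1 - (49/50)^25 = 0.39654.
By linearity of expectation, E[distinct seen] = 50·(1 - (49/50)^25) = 19.82676.

19.8268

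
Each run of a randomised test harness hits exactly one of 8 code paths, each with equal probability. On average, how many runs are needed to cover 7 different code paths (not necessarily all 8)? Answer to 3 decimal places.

13.743

Going from k to k+1 distinct takes a geometric number of runs with mean 8/(8-k).
Sum over k = 0,...,6: E = 8/8 + 8/7 + 8/6 + ... + 8/3 + 8/2 = 13.7429.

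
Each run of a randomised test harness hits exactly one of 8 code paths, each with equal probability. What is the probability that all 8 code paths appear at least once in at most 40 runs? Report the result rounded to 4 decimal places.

Let A_i be the event that code path i is missing after 40 runs. By inclusion–exclusion on the A_i,
P(all seen) = Σ_{j=0}^{8} (-1)^j C(8,j)((8-j)/8)^40
= 1.00000 - 0.03832 + 0.00028 - 0.00000 + 0.00000 - 0.00000 + 0.00000 - 0.00000 + 0.00000
= 0.96196.

0.9620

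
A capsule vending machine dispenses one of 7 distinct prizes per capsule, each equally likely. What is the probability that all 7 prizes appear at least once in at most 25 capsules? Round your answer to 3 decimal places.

0.856

By inclusion–exclusion over which prizes are missing,
P(all seen) = Σ_{j=0}^{7} (-1)^j C(7,j)((7-j)/7)^25
= 1.0000 - 0.1484 + 0.0047 - 0.0000 + 0.0000 - 0.0000 + 0.0000 - 0.0000
= 0.8562.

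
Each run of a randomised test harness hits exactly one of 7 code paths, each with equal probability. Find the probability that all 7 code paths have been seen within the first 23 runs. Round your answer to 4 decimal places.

By inclusion–exclusion over which code paths are missing,
P(all seen) = Σ_{j=0}^{7} (-1)^j C(7,j)((7-j)/7)^23
= 1.00000 - 0.20199 + 0.00915 - 0.00009 + 0.00000 - 0.00000 + 0.00000 - 0.00000
= 0.80707.

0.8071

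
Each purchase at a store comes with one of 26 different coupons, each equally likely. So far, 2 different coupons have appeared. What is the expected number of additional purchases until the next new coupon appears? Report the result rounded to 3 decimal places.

1.083

The number of purchases until the next new coupon is geometric with success probability 24/26, so its mean is 26/24.
E = 26/24 = 1.0833.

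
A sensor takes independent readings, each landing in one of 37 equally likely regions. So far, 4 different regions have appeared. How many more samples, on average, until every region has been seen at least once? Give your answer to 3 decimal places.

151.286

With k distinct regions already seen, the next new one takes an expected 37/(37-k) samples.
Sum over k = 4,...,36: E = 37/33 + 37/32 + 37/31 + ... + 37/2 + 37/1 = 151.2855.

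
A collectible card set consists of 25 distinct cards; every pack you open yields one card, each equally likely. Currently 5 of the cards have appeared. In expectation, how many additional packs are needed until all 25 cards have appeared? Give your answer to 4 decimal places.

89.9435

From k distinct to k+1 distinct takes on average 25/(25-k) packs.
Sum over k = 5,...,24: E = 25/20 + 25/19 + 25/18 + ... + 25/2 + 25/1 = 89.94349.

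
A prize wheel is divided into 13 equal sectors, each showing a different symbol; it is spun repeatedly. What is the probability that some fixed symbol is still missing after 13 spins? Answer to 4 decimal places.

0.3533

On each spin the fixed symbol fails to appear with probability 12/13.
P(still missing after 13) = (12/13)^13 = 0.35326.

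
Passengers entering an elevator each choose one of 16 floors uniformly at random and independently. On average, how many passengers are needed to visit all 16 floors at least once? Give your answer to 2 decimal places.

54.09

The wait to go from k to k+1 distinct floors is geometric with mean 16/(16-k).
E[T] = 16/16 + 16/15 + 16/14 + ... + 16/2 + 16/1 = 16·H_{16}.
H_{16} = 3.381, so E[T] = 54.092.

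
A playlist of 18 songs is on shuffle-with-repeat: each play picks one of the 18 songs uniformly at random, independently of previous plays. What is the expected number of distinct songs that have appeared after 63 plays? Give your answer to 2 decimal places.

For each song, P(seen in 63 plays) = 1 - (17/18)^63 = 0.973.
By linearity of expectation, E[distinct seen] = 18·(1 - (17/18)^63) = 17.509.

17.51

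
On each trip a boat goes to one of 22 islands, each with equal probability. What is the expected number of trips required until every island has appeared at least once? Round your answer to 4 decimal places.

Split into phases: going from k distinct to k+1 distinct takes on average 22/(22-k) trips.
E[T] = 22/22 + 22/21 + 22/20 + ... + 22/2 + 22/1 = 22·H_{22}.
H_{22} = 3.69081, so E[T] = 81.19789.

81.1979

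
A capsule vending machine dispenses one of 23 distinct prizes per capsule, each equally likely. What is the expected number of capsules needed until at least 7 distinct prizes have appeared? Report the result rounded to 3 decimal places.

8.132

Going from k to k+1 distinct takes a geometric number of capsules with mean 23/(23-k).
Sum over k = 0,...,6: E = 23/23 + 23/22 + 23/21 + ... + 23/18 + 23/17 = 8.1319.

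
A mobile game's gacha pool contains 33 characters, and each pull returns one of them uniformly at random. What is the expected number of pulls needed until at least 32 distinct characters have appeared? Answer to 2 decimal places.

With k distinct characters already seen, the next new one arrives after an expected 33/(33-k) pulls.
Sum over k = 0,...,31: E = 33/33 + 33/32 + 33/31 + ... + 33/3 + 33/2 = 101.930.

101.93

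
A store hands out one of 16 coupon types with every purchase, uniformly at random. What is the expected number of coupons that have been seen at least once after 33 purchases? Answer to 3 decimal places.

14.098

For each coupon, P(seen in 33 purchases) = 1 - (15/16)^33 = 0.8811.
By linearity of expectation, E[distinct seen] = 16·(1 - (15/16)^33) = 14.0982.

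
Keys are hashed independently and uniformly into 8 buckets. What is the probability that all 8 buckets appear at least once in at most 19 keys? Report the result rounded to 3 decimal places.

By inclusion–exclusion over which buckets are missing,
P(all seen) = Σ_{j=0}^{8} (-1)^j C(8,j)((8-j)/8)^19
= 1.0000 - 0.6328 + 0.1184 - 0.0074 + 0.0001 - 0.0000 + 0.0000 - 0.0000 + 0.0000
= 0.4783.

0.478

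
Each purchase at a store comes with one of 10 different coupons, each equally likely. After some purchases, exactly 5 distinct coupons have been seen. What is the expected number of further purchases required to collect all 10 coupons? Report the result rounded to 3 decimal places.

The wait to go from k to k+1 distinct coupons is geometric with mean 10/(10-k).
Sum over k = 5,...,9: E = 10/5 + 10/4 + 10/3 + 10/2 + 10/1 = 22.8333.

22.833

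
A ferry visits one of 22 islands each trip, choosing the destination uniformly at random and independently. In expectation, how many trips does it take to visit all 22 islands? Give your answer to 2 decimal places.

81.20

Split into phases: going from k distinct to k+1 distinct takes on average 22/(22-k) trips.
E[T] = 22/22 + 22/21 + 22/20 + ... + 22/2 + 22/1 = 22·H_{22}.
H_{22} = 3.691, so E[T] = 81.198.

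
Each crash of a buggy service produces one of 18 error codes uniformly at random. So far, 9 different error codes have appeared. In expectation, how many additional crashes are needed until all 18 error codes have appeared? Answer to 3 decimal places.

The wait to go from k to k+1 distinct error codes is geometric with mean 18/(18-k).
Sum over k = 9,...,17: E = 18/9 + 18/8 + 18/7 + ... + 18/2 + 18/1 = 50.9214.

50.921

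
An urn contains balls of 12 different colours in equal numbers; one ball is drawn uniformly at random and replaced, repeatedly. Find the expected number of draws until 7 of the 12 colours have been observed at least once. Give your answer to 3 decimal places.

Going from k to k+1 distinct takes a geometric number of draws with mean 12/(12-k).
Sum over k = 0,...,6: E = 12/12 + 12/11 + 12/10 + ... + 12/7 + 12/6 = 9.8385.

9.839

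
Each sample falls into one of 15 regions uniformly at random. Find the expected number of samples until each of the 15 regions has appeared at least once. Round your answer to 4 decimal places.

After k distinct regions have appeared, the next sample gives a new one with probability (15-k)/15, so the expected wait for the (k+1)-th is 15/(15-k).
E[T] = 15/15 + 15/14 + 15/13 + ... + 15/2 + 15/1 = 15·H_{15}.
H_{15} = 3.31823, so E[T] = 49.77343.

49.7734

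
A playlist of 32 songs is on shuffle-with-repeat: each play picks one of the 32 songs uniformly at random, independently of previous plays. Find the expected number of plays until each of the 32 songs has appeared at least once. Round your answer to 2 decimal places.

129.87

After k distinct songs have appeared, the next play gives a new one with probability (32-k)/32, so the expected wait for the (k+1)-th is 32/(32-k).
E[T] = 32/32 + 32/31 + 32/30 + ... + 32/2 + 32/1 = 32·H_{32}.
H_{32} = 4.058, so E[T] = 129.872.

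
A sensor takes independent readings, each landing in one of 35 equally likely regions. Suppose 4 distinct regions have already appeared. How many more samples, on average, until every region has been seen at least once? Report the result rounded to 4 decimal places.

With k distinct regions already seen, the next new one takes an expected 35/(35-k) samples.
Sum over k = 4,...,34: E = 35/31 + 35/30 + 35/29 + ... + 35/2 + 35/1 = 140.95358.

140.9536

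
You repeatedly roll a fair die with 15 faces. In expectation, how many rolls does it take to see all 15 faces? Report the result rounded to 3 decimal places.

The wait to go from k to k+1 distinct faces is geometric with mean 15/(15-k).
E[T] = 15/15 + 15/14 + 15/13 + ... + 15/2 + 15/1 = 15·H_{15}.
H_{15} = 3.3182, so E[T] = 49.7734.

49.773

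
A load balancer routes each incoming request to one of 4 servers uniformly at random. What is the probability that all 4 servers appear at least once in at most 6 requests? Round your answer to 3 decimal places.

Let A_i be the event that server i is missing after 6 requests. By inclusion–exclusion on the A_i,
P(all seen) = Σ_{j=0}^{4} (-1)^j C(4,j)((4-j)/4)^6
= 1.0000 - 0.7119 + 0.0938 - 0.0010 + 0.0000
= 0.3809.

0.381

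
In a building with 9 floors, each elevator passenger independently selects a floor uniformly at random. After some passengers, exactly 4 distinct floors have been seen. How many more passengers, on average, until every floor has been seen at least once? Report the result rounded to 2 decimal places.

20.55

With k distinct floors already seen, the next new one takes an expected 9/(9-k) passengers.
Sum over k = 4,...,8: E = 9/5 + 9/4 + 9/3 + 9/2 + 9/1 = 20.550.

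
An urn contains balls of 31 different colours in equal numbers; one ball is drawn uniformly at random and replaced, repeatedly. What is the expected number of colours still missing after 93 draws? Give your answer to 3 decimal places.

1.469

For each colour, P(unseen after 93) = (30/31)^93 = 0.0474.
By linearity of expectation, E[unseen] = 31·(30/31)^93 = 1.4689.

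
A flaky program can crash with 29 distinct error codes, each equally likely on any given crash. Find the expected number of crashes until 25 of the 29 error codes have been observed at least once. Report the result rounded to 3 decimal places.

54.471

Going from k to k+1 distinct takes a geometric number of crashes with mean 29/(29-k).
Sum over k = 0,...,24: E = 29/29 + 29/28 + 29/27 + ... + 29/6 + 29/5 = 54.4713.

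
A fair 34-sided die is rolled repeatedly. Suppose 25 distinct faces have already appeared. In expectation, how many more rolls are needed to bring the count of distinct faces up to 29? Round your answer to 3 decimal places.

18.552

From k distinct to k+1 distinct takes on average 34/(34-k) rolls.
Sum over k = 25,...,28: E = 34/9 + 34/8 + 34/7 + 34/6 = 18.5516.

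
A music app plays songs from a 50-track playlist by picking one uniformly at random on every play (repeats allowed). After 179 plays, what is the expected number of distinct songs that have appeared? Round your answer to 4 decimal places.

For each song, P(seen in 179 plays) = 1 - (49/50)^179 = 0.97312.
By linearity of expectation, E[distinct seen] = 50·(1 - (49/50)^179) = 48.65588.

48.6559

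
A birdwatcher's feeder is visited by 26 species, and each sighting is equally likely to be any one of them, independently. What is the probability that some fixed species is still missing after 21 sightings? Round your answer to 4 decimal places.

Each sighting misses the fixed species with probability (26-1)/26 = 25/26, independently.
P(still missing after 21) = (25/26)^21 = 0.43883.

0.4388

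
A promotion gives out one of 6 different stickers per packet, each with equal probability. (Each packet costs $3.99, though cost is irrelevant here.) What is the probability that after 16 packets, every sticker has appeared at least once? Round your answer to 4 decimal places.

0.6980

Let A_i be the event that sticker i is missing after 16 packets. By inclusion–exclusion on the A_i,
P(all seen) = Σ_{j=0}^{6} (-1)^j C(6,j)((6-j)/6)^16
= 1.00000 - 0.32453 + 0.02284 - 0.00031 + 0.00000 - 0.00000 + 0.00000
= 0.69800.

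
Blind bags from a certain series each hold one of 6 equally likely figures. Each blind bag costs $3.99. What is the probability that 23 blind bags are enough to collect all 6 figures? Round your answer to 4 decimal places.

Let A_i be the event that figure i is missing after 23 blind bags. By inclusion–exclusion on the A_i,
P(all seen) = Σ_{j=0}^{6} (-1)^j C(6,j)((6-j)/6)^23
= 1.00000 - 0.09057 + 0.00134 - 0.00000 + 0.00000 - 0.00000 + 0.00000
= 0.91076.

0.9108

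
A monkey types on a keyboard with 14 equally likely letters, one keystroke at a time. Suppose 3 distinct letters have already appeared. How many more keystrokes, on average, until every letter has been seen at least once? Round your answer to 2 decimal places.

The wait to go from k to k+1 distinct letters is geometric with mean 14/(14-k).
Sum over k = 3,...,13: E = 14/11 + 14/10 + 14/9 + ... + 14/2 + 14/1 = 42.278.

42.28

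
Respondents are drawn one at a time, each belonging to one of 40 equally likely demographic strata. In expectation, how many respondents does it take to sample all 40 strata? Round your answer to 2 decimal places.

171.14

Split into phases: going from k distinct to k+1 distinct takes on average 40/(40-k) respondents.
E[T] = 40/40 + 40/39 + 40/38 + ... + 40/2 + 40/1 = 40·H_{40}.
H_{40} = 4.279, so E[T] = 171.142.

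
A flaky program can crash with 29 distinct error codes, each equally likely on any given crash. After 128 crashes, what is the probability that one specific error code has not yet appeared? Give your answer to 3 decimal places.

Each crash misses the fixed error code with probability (29-1)/29 = 28/29, independently.
P(still missing after 128) = (28/29)^128 = 0.0112.

0.011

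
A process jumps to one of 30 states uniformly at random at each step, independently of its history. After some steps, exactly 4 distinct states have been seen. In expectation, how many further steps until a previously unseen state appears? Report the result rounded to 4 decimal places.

1.1538

Each step yields a new state with probability (30-4)/30 = 26/30, so the wait is geometric with mean 30/26.
E = 30/26 = 1.15385.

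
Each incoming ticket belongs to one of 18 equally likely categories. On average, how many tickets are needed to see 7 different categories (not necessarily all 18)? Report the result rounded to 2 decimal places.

Going from k to k+1 distinct takes a geometric number of tickets with mean 18/(18-k).
Sum over k = 0,...,6: E = 18/18 + 18/17 + 18/16 + ... + 18/13 + 18/12 = 8.554.

8.55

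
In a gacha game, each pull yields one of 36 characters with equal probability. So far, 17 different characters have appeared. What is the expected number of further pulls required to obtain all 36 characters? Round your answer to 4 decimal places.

127.7186

The wait to go from k to k+1 distinct characters is geometric with mean 36/(36-k).
Sum over k = 17,...,35: E = 36/19 + 36/18 + 36/17 + ... + 36/2 + 36/1 = 127.71863.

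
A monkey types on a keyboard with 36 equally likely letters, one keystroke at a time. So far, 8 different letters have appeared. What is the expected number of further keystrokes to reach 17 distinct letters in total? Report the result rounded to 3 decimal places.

13.660

From k distinct to k+1 distinct takes on average 36/(36-k) keystrokes.
Sum over k = 8,...,16: E = 36/28 + 36/27 + 36/26 + ... + 36/21 + 36/20 = 13.6595.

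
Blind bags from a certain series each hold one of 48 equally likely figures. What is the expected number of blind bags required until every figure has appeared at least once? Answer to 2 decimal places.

Split into phases: going from k distinct to k+1 distinct takes on average 48/(48-k) blind bags.
E[T] = 48/48 + 48/47 + 48/46 + ... + 48/2 + 48/1 = 48·H_{48}.
H_{48} = 4.459, so E[T] = 214.022.

214.02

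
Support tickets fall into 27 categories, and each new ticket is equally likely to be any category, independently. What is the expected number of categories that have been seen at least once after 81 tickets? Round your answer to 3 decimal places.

For each category, P(seen in 81 tickets) = 1 - (26/27)^81 = 0.9530.
By linearity of expectation, E[distinct seen] = 27·(1 - (26/27)^81) = 25.7302.

25.730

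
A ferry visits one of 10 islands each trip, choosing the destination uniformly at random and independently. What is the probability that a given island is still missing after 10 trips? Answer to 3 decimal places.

On each trip the fixed island fails to appear with probability 9/10.
P(still missing after 10) = (9/10)^10 = 0.3487.

0.349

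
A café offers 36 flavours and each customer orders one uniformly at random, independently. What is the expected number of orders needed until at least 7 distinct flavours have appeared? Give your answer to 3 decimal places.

7.665

Going from k to k+1 distinct takes a geometric number of orders with mean 36/(36-k).
Sum over k = 0,...,6: E = 36/36 + 36/35 + 36/34 + ... + 36/31 + 36/30 = 7.6646.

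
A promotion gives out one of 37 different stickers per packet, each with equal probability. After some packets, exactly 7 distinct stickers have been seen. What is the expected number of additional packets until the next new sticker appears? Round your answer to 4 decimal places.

Each packet yields a new sticker with probability (37-7)/37 = 30/37, so the wait is geometric with mean 37/30.
E = 37/30 = 1.23333.

1.2333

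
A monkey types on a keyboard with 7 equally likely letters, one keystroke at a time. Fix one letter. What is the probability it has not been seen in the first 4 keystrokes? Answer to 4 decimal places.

On each keystroke the fixed letter fails to appear with probability 6/7.
P(still missing after 4) = (6/7)^4 = 0.53978.

0.5398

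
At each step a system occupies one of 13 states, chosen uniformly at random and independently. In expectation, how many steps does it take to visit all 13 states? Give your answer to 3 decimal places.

After k distinct states have appeared, the next step gives a new one with probability (13-k)/13, so the expected wait for the (k+1)-th is 13/(13-k).
E[T] = 13/13 + 13/12 + 13/11 + ... + 13/2 + 13/1 = 13·H_{13}.
H_{13} = 3.1801, so E[T] = 41.3417.

41.342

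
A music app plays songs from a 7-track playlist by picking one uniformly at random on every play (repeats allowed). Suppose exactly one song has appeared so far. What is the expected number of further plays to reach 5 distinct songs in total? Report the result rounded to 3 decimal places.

6.650

The wait to go from k to k+1 distinct songs is geometric with mean 7/(7-k).
Sum over k = 1,...,4: E = 7/6 + 7/5 + 7/4 + 7/3 = 6.6500.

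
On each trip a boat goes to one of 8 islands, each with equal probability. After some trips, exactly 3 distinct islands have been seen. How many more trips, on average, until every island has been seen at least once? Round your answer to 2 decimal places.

18.27

With k distinct islands already seen, the next new one takes an expected 8/(8-k) trips.
Sum over k = 3,...,7: E = 8/5 + 8/4 + 8/3 + 8/2 + 8/1 = 18.267.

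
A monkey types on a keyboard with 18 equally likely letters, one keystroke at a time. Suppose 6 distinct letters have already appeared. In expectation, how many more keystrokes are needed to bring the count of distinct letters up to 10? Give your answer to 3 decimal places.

6.936

With k distinct letters already seen, the next new one takes an expected 18/(18-k) keystrokes.
Sum over k = 6,...,9: E = 18/12 + 18/11 + 18/10 + 18/9 = 6.9364.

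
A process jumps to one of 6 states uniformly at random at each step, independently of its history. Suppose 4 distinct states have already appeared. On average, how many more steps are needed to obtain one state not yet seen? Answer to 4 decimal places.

The number of steps until the next new state is geometric with success probability 2/6, so its mean is 6/2.
E = 6/2 = 3.00000.

3.0000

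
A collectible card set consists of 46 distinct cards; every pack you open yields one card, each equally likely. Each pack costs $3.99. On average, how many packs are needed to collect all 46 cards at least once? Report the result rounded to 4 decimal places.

203.1676

Split into phases: going from k distinct to k+1 distinct takes on average 46/(46-k) packs.
E[T] = 46/46 + 46/45 + 46/44 + ... + 46/2 + 46/1 = 46·H_{46}.
H_{46} = 4.41669, so E[T] = 203.16761.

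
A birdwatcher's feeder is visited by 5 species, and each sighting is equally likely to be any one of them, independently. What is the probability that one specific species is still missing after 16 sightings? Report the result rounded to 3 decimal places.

0.028

On each sighting the fixed species fails to appear with probability 4/5.
P(still missing after 16) = (4/5)^16 = 0.0281.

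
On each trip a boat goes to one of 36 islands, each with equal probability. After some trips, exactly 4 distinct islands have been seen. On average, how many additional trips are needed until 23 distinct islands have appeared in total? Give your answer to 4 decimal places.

The wait to go from k to k+1 distinct islands is geometric with mean 36/(36-k).
Sum over k = 4,...,22: E = 36/32 + 36/31 + 36/30 + ... + 36/15 + 36/14 = 31.62101.

31.6210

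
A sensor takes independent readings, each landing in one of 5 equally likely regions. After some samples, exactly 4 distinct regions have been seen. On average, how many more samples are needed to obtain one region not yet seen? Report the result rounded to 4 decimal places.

Each sample yields a new region with probability (5-4)/5 = 1/5, so the wait is geometric with mean 5/1.
E = 5/1 = 5.00000.

5.0000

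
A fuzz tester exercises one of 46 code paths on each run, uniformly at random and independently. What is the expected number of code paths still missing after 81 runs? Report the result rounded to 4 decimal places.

For each code path, P(unseen after 81) = (45/46)^81 = 0.16859.
By linearity of expectation, E[unseen] = 46·(45/46)^81 = 7.75509.

7.7551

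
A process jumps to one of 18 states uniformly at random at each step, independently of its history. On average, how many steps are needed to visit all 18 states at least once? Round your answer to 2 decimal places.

The wait to go from k to k+1 distinct states is geometric with mean 18/(18-k).
E[T] = 18/18 + 18/17 + 18/16 + ... + 18/2 + 18/1 = 18·H_{18}.
H_{18} = 3.495, so E[T] = 62.912.

62.91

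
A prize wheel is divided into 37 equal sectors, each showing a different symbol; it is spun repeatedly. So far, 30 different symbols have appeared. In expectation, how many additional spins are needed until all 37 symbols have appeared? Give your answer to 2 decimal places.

95.94

From k distinct to k+1 distinct takes on average 37/(37-k) spins.
Sum over k = 30,...,36: E = 37/7 + 37/6 + 37/5 + ... + 37/2 + 37/1 = 95.936.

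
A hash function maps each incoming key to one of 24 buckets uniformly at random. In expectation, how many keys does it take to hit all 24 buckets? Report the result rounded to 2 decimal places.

90.62

After k distinct buckets have appeared, the next key gives a new one with probability (24-k)/24, so the expected wait for the (k+1)-th is 24/(24-k).
E[T] = 24/24 + 24/23 + 24/22 + ... + 24/2 + 24/1 = 24·H_{24}.
H_{24} = 3.776, so E[T] = 90.623.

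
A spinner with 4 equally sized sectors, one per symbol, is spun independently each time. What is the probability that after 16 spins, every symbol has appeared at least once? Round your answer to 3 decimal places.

0.960

By inclusion–exclusion over which symbols are missing,
P(all seen) = Σ_{j=0}^{4} (-1)^j C(4,j)((4-j)/4)^16
= 1.0000 - 0.0401 + 0.0001 - 0.0000 + 0.0000
= 0.9600.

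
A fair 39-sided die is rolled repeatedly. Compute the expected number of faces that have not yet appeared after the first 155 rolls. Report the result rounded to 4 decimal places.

0.6958

For each face, P(unseen after 155) = (38/39)^155 = 0.01784.
By linearity of expectation, E[unseen] = 39·(38/39)^155 = 0.69584.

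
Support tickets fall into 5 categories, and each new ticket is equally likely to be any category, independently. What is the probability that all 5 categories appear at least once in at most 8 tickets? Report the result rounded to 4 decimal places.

Let A_i be the event that category i is missing after 8 tickets. By inclusion–exclusion on the A_i,
P(all seen) = Σ_{j=0}^{5} (-1)^j C(5,j)((5-j)/5)^8
= 1.00000 - 0.83886 + 0.16796 - 0.00655 + 0.00001 - 0.00000
= 0.32256.

0.3226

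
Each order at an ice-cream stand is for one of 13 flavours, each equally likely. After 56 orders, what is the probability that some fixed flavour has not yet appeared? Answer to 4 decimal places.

0.0113

Each order misses the fixed flavour with probability (13-1)/13 = 12/13, independently.
P(still missing after 56) = (12/13)^56 = 0.01131.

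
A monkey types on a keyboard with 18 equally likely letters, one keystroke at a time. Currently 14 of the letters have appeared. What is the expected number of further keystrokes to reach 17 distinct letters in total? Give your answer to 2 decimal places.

19.50

The wait to go from k to k+1 distinct letters is geometric with mean 18/(18-k).
Sum over k = 14,...,16: E = 18/4 + 18/3 + 18/2 = 19.500.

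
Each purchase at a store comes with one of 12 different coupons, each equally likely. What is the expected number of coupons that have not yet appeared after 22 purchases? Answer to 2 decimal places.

1.77

For each coupon, P(unseen after 22) = (11/12)^22 = 0.147.
By linearity of expectation, E[unseen] = 12·(11/12)^22 = 1.769.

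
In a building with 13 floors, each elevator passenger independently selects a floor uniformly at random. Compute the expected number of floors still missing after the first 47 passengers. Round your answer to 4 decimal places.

For each floor, P(unseen after 47) = (12/13)^47 = 0.02324.
By linearity of expectation, E[unseen] = 13·(12/13)^47 = 0.30208.

0.3021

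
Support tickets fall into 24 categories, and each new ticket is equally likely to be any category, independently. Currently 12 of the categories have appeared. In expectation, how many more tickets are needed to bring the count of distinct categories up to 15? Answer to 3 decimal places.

With k distinct categories already seen, the next new one takes an expected 24/(24-k) tickets.
Sum over k = 12,...,14: E = 24/12 + 24/11 + 24/10 = 6.5818.

6.582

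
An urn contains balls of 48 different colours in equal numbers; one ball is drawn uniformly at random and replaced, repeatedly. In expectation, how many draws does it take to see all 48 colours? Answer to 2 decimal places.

Split into phases: going from k distinct to k+1 distinct takes on average 48/(48-k) draws.
E[T] = 48/48 + 48/47 + 48/46 + ... + 48/2 + 48/1 = 48·H_{48}.
H_{48} = 4.459, so E[T] = 214.022.

214.02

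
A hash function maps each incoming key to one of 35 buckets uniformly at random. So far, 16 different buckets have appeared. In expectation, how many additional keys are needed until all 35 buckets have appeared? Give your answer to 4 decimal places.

124.1709

The wait to go from k to k+1 distinct buckets is geometric with mean 35/(35-k).
Sum over k = 16,...,34: E = 35/19 + 35/18 + 35/17 + ... + 35/2 + 35/1 = 124.17089.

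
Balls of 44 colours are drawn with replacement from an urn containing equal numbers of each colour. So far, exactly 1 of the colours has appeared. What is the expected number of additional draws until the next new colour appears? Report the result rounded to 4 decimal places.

1.0233

Each draw yields a new colour with probability (44-1)/44 = 43/44, so the wait is geometric with mean 44/43.
E = 44/43 = 1.02326.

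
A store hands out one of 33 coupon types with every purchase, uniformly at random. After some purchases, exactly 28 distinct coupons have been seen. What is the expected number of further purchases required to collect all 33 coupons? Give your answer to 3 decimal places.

The wait to go from k to k+1 distinct coupons is geometric with mean 33/(33-k).
Sum over k = 28,...,32: E = 33/5 + 33/4 + 33/3 + 33/2 + 33/1 = 75.3500.

75.350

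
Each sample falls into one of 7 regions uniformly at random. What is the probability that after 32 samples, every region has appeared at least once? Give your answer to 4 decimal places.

By inclusion–exclusion over which regions are missing,
P(all seen) = Σ_{j=0}^{7} (-1)^j C(7,j)((7-j)/7)^32
= 1.00000 - 0.05044 + 0.00044 - 0.00000 + 0.00000 - 0.00000 + 0.00000 - 0.00000
= 0.95000.

0.9500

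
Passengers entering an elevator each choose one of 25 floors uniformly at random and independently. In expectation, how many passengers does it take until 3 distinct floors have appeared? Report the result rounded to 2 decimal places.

With k distinct floors already seen, the next new one arrives after an expected 25/(25-k) passengers.
Sum over k = 0,...,2: E = 25/25 + 25/24 + 25/23 = 3.129.

3.13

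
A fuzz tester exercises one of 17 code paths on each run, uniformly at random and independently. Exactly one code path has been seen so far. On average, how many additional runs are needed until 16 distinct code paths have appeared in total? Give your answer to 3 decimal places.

The wait to go from k to k+1 distinct code paths is geometric with mean 17/(17-k).
Sum over k = 1,...,15: E = 17/16 + 17/15 + 17/14 + ... + 17/3 + 17/2 = 40.4724.

40.472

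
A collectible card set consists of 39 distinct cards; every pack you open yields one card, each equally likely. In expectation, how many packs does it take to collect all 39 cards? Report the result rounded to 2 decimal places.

165.89

After k distinct cards have appeared, the next pack gives a new one with probability (39-k)/39, so the expected wait for the (k+1)-th is 39/(39-k).
E[T] = 39/39 + 39/38 + 39/37 + ... + 39/2 + 39/1 = 39·H_{39}.
H_{39} = 4.254, so E[T] = 165.888.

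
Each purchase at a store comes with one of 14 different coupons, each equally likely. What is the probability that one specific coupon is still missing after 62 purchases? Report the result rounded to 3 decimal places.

Each purchase misses the fixed coupon with probability (14-1)/14 = 13/14, independently.
P(still missing after 62) = (13/14)^62 = 0.0101.

0.010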